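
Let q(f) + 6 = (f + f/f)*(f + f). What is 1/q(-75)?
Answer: 1/11094 ≈ 9.0139e-5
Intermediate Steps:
q(f) = -6 + 2*f*(1 + f) (q(f) = -6 + (f + f/f)*(f + f) = -6 + (f + 1)*(2*f) = -6 + (1 + f)*(2*f) = -6 + 2*f*(1 + f))
1/q(-75) = 1/(-6 + 2*(-75) + 2*(-75)²) = 1/(-6 - 150 + 2*5625) = 1/(-6 - 150 + 11250) = 1/11094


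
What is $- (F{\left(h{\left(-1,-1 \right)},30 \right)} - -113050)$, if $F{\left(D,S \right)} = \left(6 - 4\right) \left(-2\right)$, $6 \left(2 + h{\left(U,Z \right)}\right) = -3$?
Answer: $-113046$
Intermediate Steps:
$h{\left(U,Z \right)} = - \frac{5}{2}$ ($h{\left(U,Z \right)} = -2 + \frac{1}{6} \left(-3\right) = -2 - \frac{1}{2} = - \frac{5}{2}$)
$F{\left(D,S \right)} = -4$ ($F{\left(D,S \right)} = 2 \left(-2\right) = -4$)
$- (F{\left(h{\left(-1,-1 \right)},30 \right)} - -113050) = - (-4 - -113050) = - (-4 + 113050) = \left(-1\right) 113046 = -113046$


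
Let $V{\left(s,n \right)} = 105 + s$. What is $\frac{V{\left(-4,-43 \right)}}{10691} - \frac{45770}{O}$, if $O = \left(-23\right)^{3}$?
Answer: $\frac{21328519}{5655539} \approx 3.7713$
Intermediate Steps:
$O = -12167$
$\frac{V{\left(-4,-43 \right)}}{10691} - \frac{45770}{O} = \frac{105 - 4}{10691} - \frac{45770}{-12167} = 101 \cdot \frac{1}{10691} - - \frac{1990}{529} = \frac{101}{10691} + \frac{1990}{529} = \frac{21328519}{5655539}$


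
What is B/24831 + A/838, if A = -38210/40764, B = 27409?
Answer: 155891501063/141372120132 ≈ 1.1027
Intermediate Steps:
A = -19105/20382 (A = -38210*1/40764 = -19105/20382 ≈ -0.93735)
B/24831 + A/838 = 27409/24831 - 19105/20382/838 = 27409*(1/24831) - 19105/20382*1/838 = 27409/24831 - 19105/17080116 = 155891501063/141372120132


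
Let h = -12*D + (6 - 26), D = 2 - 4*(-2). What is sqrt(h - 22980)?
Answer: 68*I*sqrt(5) ≈ 152.05*I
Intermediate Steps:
D = 10 (D = 2 + 8 = 10)
h = -140 (h = -12*10 + (6 - 26) = -120 - 20 = -140)
sqrt(h - 22980) = sqrt(-140 - 22980) = sqrt(-23120) = 68*I*sqrt(5)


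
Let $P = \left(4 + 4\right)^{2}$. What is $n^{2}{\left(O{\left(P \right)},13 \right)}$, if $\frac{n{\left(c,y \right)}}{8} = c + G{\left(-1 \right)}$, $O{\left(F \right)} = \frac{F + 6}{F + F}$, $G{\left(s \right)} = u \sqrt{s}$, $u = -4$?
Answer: $\frac{\left(35 - 256 i\right)^{2}}{64} \approx -1004.9 - 280.0 i$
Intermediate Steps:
$P = 64$ ($P = 8^{2} = 64$)
$G{\left(s \right)} = - 4 \sqrt{s}$
$O{\left(F \right)} = \frac{6 + F}{2 F}$
$n{\left(c,y \right)} = - 32 i + 8 c$ ($n{\left(c,y \right)} = 8 \left(c - 4 \sqrt{-1}\right) = 8 \left(c - 4 i\right) = - 32 i + 8 c$)
$n^{2}{\left(O{\left(P \right)},13 \right)} = \left(- 32 i + 8 \frac{6 + 64}{2 \cdot 64}\right)^{2} = \left(- 32 i + 8 \cdot \frac{1}{2} \cdot \frac{1}{64} \cdot 70\right)^{2} = \left(- 32 i + 8 \cdot \frac{35}{64}\right)^{2} = \left(- 32 i + \frac{35}{8}\right)^{2} = \left(\frac{35}{8} - 32 i\right)^{2}$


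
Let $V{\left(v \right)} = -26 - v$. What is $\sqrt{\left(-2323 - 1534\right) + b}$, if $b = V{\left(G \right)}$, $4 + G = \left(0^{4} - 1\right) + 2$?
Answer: $2 i \sqrt{970} \approx 62.29 i$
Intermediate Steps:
$G = -3$ ($G = -4 + \left(\left(0^{4} - 1\right) + 2\right) = -4 + \left(\left(0 - 1\right) + 2\right) = -4 + \left(-1 + 2\right) = -4 + 1 = -3$)
$b = -23$ ($b = -26 - -3 = -26 + 3 = -23$)
$\sqrt{\left(-2323 - 1534\right) + b} = \sqrt{\left(-2323 - 1534\right) - 23} = \sqrt{-3857 - 23} = \sqrt{-3880} = 2 i \sqrt{970}$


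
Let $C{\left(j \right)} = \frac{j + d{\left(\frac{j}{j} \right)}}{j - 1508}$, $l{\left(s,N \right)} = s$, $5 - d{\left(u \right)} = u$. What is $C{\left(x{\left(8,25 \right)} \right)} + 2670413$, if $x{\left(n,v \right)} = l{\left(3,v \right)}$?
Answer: $\frac{574138794}{215} \approx 2.6704 \cdot 10^{6}$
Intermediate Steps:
$d{\left(u \right)} = 5 - u$
$x{\left(n,v \right)} = 3$
$C{\left(j \right)} = \frac{4 + j}{-1508 + j}$ ($C{\left(j \right)} = \frac{j + \left(5 - \frac{j}{j}\right)}{j - 1508} = \frac{j + \left(5 - 1\right)}{-1508 + j} = \frac{j + 4}{-1508 + j} = \frac{4 + j}{-1508 + j}$)
$C{\left(x{\left(8,25 \right)} \right)} + 2670413 = \frac{4 + 3}{-1508 + 3} + 2670413 = \frac{1}{-1505} \cdot 7 + 2670413 = \left(- \frac{1}{1505}\right) 7 + 2670413 = - \frac{1}{215} + 2670413 = \frac{574138794}{215}$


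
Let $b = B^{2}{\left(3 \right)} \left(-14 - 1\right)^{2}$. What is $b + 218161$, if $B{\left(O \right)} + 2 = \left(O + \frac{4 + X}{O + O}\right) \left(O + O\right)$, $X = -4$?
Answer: $275761$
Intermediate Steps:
$B{\left(O \right)} = -2 + 2 O^{2}$ ($B{\left(O \right)} = -2 + \left(O + \frac{4 - 4}{O + O}\right) \left(O + O\right) = -2 + \left(O + \frac{0}{2 O}\right) 2 O = -2 + \left(O + 0 \frac{1}{2 O}\right) 2 O = -2 + \left(O + 0\right) 2 O = -2 + O 2 O = -2 + 2 O^{2}$)
$b = 57600$ ($b = \left(-2 + 2 \cdot 3^{2}\right)^{2} \left(-14 - 1\right)^{2} = \left(-2 + 2 \cdot 9\right)^{2} \left(-15\right)^{2} = \left(-2 + 18\right)^{2} \cdot 225 = 16^{2} \cdot 225 = 256 \cdot 225 = 57600$)
$b + 218161 = 57600 + 218161 = 275761$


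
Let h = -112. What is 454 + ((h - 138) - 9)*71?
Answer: -17935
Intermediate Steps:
454 + ((h - 138) - 9)*71 = 454 + ((-112 - 138) - 9)*71 = 454 + (-250 - 9)*71 = 454 - 259*71 = 454 - 18389 = -17935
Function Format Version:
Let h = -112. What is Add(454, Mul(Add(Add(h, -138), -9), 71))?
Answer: -17935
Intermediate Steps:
Add(454, Mul(Add(Add(h, -138), -9), 71)) = Add(454, Mul(Add(Add(-112, -138), -9), 71)) = Add(454, Mul(Add(-250, -9), 71)) = Add(454, Mul(-259, 71)) = Add(454, -18389) = -17935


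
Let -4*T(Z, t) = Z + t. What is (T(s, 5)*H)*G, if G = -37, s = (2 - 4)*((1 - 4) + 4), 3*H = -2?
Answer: -37/2 ≈ -18.500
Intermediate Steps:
H = -⅔ (H = (⅓)*(-2) = -⅔ ≈ -0.66667)
s = -2 (s = -2*(-3 + 4) = -2*1 = -2)
T(Z, t) = -Z/4 - t/4 (T(Z, t) = -(Z + t)/4 = -Z/4 - t/4)
(T(s, 5)*H)*G = ((-¼*(-2) - ¼*5)*(-⅔))*(-37) = ((½ - 5/4)*(-⅔))*(-37) = -¾*(-⅔)*(-37) = (½)*(-37) = -37/2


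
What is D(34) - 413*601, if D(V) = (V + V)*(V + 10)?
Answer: -245221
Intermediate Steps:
D(V) = 2*V*(10 + V) (D(V) = (2*V)*(10 + V) = 2*V*(10 + V))
D(34) - 413*601 = 2*34*(10 + 34) - 413*601 = 2*34*44 - 248213 = 2992 - 248213 = -245221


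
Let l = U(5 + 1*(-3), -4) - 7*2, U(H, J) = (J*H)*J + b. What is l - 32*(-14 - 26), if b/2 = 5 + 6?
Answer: 1320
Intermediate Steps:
b = 22 (b = 2*(5 + 6) = 2*11 = 22)
U(H, J) = 22 + H*J² (U(H, J) = (J*H)*J + 22 = (H*J)*J + 22 = H*J² + 22 = 22 + H*J²)
l = 40 (l = (22 + (5 + 1*(-3))*(-4)²) - 7*2 = (22 + (5 - 3)*16) - 14 = (22 + 2*16) - 14 = (22 + 32) - 14 = 54 - 14 = 40)
l - 32*(-14 - 26) = 40 - 32*(-14 - 26) = 40 - 32*(-40) = 40 - 1*(-1280) = 40 + 1280 = 1320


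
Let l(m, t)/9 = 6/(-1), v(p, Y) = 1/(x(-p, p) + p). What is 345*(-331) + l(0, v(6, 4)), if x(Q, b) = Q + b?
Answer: -114249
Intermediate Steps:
v(p, Y) = 1/p (v(p, Y) = 1/((-p + p) + p) = 1/(0 + p) = 1/p)
l(m, t) = -54 (l(m, t) = 9*(6/(-1)) = 9*(6*(-1)) = 9*(-6) = -54)
345*(-331) + l(0, v(6, 4)) = 345*(-331) - 54 = -114195 - 54 = -114249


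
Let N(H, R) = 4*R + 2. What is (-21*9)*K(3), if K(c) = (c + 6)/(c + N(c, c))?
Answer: -1701/17 ≈ -100.06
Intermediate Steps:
N(H, R) = 2 + 4*R
K(c) = (6 + c)/(2 + 5*c) (K(c) = (c + 6)/(c + (2 + 4*c)) = (6 + c)/(2 + 5*c))
(-21*9)*K(3) = (-21*9)*((6 + 3)/(2 + 5*3)) = -189*9/(2 + 15) = -189*9/17 = -1701/17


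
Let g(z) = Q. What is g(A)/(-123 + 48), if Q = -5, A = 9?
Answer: 1/15 ≈ 0.066667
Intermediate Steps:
g(z) = -5
g(A)/(-123 + 48) = -5/(-123 + 48) = -5/(-75) = -1/75*(-5) = 1/15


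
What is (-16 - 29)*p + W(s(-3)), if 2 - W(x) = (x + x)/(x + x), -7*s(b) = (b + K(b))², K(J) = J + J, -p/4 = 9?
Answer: 1621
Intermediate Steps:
p = -36 (p = -4*9 = -36)
K(J) = 2*J
s(b) = -9*b²/7 (s(b) = -(b + 2*b)²/7 = -9*b²/7)
W(x) = 1 (W(x) = 2 - (x + x)/(x + x) = 2 - 2*x/(2*x) = 2 - 2*x*1/(2*x) = 2 - 1*1 = 2 - 1 = 1)
(-16 - 29)*p + W(s(-3)) = (-16 - 29)*(-36) + 1 = -45*(-36) + 1 = 1620 + 1 = 1621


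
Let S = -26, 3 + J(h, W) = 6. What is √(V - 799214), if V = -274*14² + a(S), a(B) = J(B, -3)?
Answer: I*√852915 ≈ 923.53*I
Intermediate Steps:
J(h, W) = 3 (J(h, W) = -3 + 6 = 3)
a(B) = 3
V = -53701 (V = -274*14² + 3 = -274*196 + 3 = -53704 + 3 = -53701)
√(V - 799214) = √(-53701 - 799214) = √(-852915) = I*√852915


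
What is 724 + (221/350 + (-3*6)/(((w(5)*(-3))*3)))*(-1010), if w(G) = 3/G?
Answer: -344443/105 ≈ -3280.4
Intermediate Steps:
724 + (221/350 + (-3*6)/(((w(5)*(-3))*3)))*(-1010) = 724 + (221/350 + (-3*6)/((((3/5)*(-3))*3)))*(-1010) = 724 + (221*(1/350) - 18/(((3*(1/5))*(-3))*3))*(-1010) = 724 + (221/350 - 18/(((3/5)*(-3))*3))*(-1010) = 724 + (221/350 - 18/((-9/5*3)))*(-1010) = 724 + (221/350 - 18/(-27/5))*(-1010) = 724 + (221/350 - 18*(-5/27))*(-1010) = 724 + (221/350 + 10/3)*(-1010) = 724 + (4163/1050)*(-1010) = 724 - 420463/105 = -344443/105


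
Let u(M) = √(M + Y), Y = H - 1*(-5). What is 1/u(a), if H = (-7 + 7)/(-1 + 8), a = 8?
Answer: √13/13 ≈ 0.27735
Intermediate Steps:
H = 0 (H = 0/7 = 0*(⅐) = 0)
Y = 5 (Y = 0 - 1*(-5) = 0 + 5 = 5)
u(M) = √(5 + M) (u(M) = √(M + 5) = √(5 + M))
1/u(a) = 1/(√(5 + 8)) = 1/(√13) = √13/13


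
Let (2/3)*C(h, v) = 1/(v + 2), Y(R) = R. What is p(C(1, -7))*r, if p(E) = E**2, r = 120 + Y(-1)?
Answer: 1071/100 ≈ 10.710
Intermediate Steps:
C(h, v) = 3/(2*(2 + v)) (C(h, v) = 3/(2*(v + 2)) = 3/(2*(2 + v)))
r = 119 (r = 120 - 1 = 119)
p(C(1, -7))*r = (3/(2*(2 - 7)))**2*119 = ((3/2)/(-5))**2*119 = ((3/2)*(-1/5))**2*119 = (-3/10)**2*119 = (9/100)*119 = 1071/100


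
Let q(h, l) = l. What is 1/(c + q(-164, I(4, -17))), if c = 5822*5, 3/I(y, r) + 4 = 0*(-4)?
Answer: 4/116437 ≈ 3.4353e-5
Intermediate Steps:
I(y, r) = -3/4 (I(y, r) = 3/(-4 + 0*(-4)) = 3/(-4 + 0) = 3/(-4) = 3*(-1/4) = -3/4)
c = 29110
1/(c + q(-164, I(4, -17))) = 1/(29110 - 3/4) = 1/(116437/4) = 4/116437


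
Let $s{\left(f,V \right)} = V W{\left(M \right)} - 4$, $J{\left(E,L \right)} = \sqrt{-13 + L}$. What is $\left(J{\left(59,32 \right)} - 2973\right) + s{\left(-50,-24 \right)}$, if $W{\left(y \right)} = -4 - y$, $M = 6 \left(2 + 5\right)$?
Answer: $-1873 + \sqrt{19} \approx -1868.6$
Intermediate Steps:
$M = 42$ ($M = 6 \cdot 7 = 42$)
$s{\left(f,V \right)} = -4 - 46 V$ ($s{\left(f,V \right)} = V \left(-4 - 42\right) - 4 = V \left(-46\right) - 4 = - 46 V - 4 = -4 - 46 V$)
$\left(J{\left(59,32 \right)} - 2973\right) + s{\left(-50,-24 \right)} = \left(\sqrt{-13 + 32} - 2973\right) - -1100 = \left(\sqrt{19} - 2973\right) + \left(-4 + 1104\right) = \left(-2973 + \sqrt{19}\right) + 1100 = -1873 + \sqrt{19}$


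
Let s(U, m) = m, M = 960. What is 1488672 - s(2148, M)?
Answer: 1487712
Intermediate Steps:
1488672 - s(2148, M) = 1488672 - 1*960 = 1488672 - 960 = 1487712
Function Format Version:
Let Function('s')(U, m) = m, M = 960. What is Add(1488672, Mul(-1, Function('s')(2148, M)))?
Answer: 1487712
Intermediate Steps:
Add(1488672, Mul(-1, Function('s')(2148, M))) = Add(1488672, Mul(-1, 960)) = Add(1488672, -960) = 1487712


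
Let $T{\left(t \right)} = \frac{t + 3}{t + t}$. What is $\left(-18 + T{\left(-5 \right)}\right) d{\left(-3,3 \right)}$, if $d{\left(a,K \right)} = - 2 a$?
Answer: $- \frac{534}{5} \approx -106.8$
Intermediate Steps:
$T{\left(t \right)} = \frac{3 + t}{2 t}$
$\left(-18 + T{\left(-5 \right)}\right) d{\left(-3,3 \right)} = \left(-18 + \frac{3 - 5}{2 \left(-5\right)}\right) \left(\left(-2\right) \left(-3\right)\right) = \left(-18 + \frac{1}{2} \left(- \frac{1}{5}\right) \left(-2\right)\right) 6 = \left(-18 + \frac{1}{5}\right) 6 = \left(- \frac{89}{5}\right) 6 = - \frac{534}{5}$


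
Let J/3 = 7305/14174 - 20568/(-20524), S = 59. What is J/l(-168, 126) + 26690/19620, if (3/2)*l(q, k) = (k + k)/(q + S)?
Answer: -6366164280719/3995319155184 ≈ -1.5934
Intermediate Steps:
J = 331093989/72726794 (J = 3*(7305/14174 - 20568/(-20524)) = 3*(7305*(1/14174) - 20568*(-1/20524)) = 3*(7305/14174 + 5142/5131) = 3*(110364663/72726794) = 331093989/72726794 ≈ 4.5526)
l(q, k) = 4*k/(3*(59 + q)) (l(q, k) = 2*((k + k)/(q + 59))/3 = 2*((2*k)/(59 + q))/3 = 2*(2*k/(59 + q))/3 = 4*k/(3*(59 + q)))
J/l(-168, 126) + 26690/19620 = 331093989/(72726794*(((4/3)*126/(59 - 168)))) + 26690/19620 = 331093989/(72726794*(((4/3)*126/(-109)))) + 26690*(1/19620) = 331093989/(72726794*(((4/3)*126*(-1/109)))) + 2669/1962 = 331093989/(72726794*(-168/109)) + 2669/1962 = (331093989/72726794)*(-109/168) + 2669/1962 = -12029748267/4072700464 + 2669/1962 = -6366164280719/3995319155184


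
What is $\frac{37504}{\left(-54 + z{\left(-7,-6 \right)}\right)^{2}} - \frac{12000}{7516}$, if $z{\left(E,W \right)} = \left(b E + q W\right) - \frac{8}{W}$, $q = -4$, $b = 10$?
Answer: $\frac{5802846}{2572351} \approx 2.2559$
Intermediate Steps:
$z{\left(E,W \right)} = - \frac{8}{W} - 4 W + 10 E$ ($z{\left(E,W \right)} = \left(10 E - 4 W\right) - \frac{8}{W} = \left(- 4 W + 10 E\right) - \frac{8}{W} = - \frac{8}{W} - 4 W + 10 E$)
$\frac{37504}{\left(-54 + z{\left(-7,-6 \right)}\right)^{2}} - \frac{12000}{7516} = \frac{37504}{\left(-54 - \left(46 - \frac{4}{3}\right)\right)^{2}} - \frac{12000}{7516} = \frac{37504}{\left(-54 - \frac{134}{3}\right)^{2}} - \frac{3000}{1879} = \frac{37504}{\left(- \frac{296}{3}\right)^{2}} - \frac{3000}{1879} = \frac{37504}{\frac{87616}{9}} - \frac{3000}{1879} = 37504 \cdot \frac{9}{87616} - \frac{3000}{1879} = \frac{5274}{1369} - \frac{3000}{1879} = \frac{5802846}{2572351}$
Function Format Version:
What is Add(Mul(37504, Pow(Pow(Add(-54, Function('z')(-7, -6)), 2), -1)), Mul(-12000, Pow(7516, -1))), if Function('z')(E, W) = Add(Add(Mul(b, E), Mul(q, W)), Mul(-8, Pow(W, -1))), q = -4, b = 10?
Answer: Rational(5802846, 2572351) ≈ 2.2559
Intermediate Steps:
Function('z')(E, W) = Add(Mul(-8, Pow(W, -1)), Mul(-4, W), Mul(10, E)) (Function('z')(E, W) = Add(Add(Mul(10, E), Mul(-4, W)), Mul(-8, Pow(W, -1))) = Add(Add(Mul(-4, W), Mul(10, E)), Mul(-8, Pow(W, -1))) = Add(Mul(-8, Pow(W, -1)), Mul(-4, W), Mul(10, E)))
Add(Mul(37504, Pow(Pow(Add(-54, Function('z')(-7, -6)), 2), -1)), Mul(-12000, Pow(7516, -1))) = Add(Mul(37504, Pow(Pow(Add(-54, Add(Mul(-8, Pow(-6, -1)), Mul(-4, -6), Mul(10, -7))), 2), -1)), Mul(-12000, Pow(7516, -1))) = Add(Mul(37504, Pow(Pow(Add(-54, Add(Mul(-8, Rational(-1, 6)), 24, -70)), 2), -1)), Mul(-12000, Rational(1, 7516))) = Add(Mul(37504, Pow(Pow(Add(-54, Add(Rational(4, 3), 24, -70)), 2), -1)), Rational(-3000, 1879)) = Add(Mul(37504, Pow(Pow(Add(-54, Rational(-134, 3)), 2), -1)), Rational(-3000, 1879)) = Add(Mul(37504, Pow(Pow(Rational(-296, 3), 2), -1)), Rational(-3000, 1879)) = Add(Mul(37504, Pow(Rational(87616, 9), -1)), Rational(-3000, 1879)) = Add(Mul(37504, Rational(9, 87616)), Rational(-3000, 1879)) = Add(Rational(5274, 1369), Rational(-3000, 1879)) = Rational(5802846, 2572351)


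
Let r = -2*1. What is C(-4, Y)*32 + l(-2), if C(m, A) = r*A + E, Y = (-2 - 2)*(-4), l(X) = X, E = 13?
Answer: -610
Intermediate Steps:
r = -2
Y = 16 (Y = -4*(-4) = 16)
C(m, A) = 13 - 2*A (C(m, A) = -2*A + 13 = 13 - 2*A)
C(-4, Y)*32 + l(-2) = (13 - 2*16)*32 - 2 = (13 - 32)*32 - 2 = -19*32 - 2 = -608 - 2 = -610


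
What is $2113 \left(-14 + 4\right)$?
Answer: $-21130$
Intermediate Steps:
$2113 \left(-14 + 4\right) = 2113 \left(-10\right) = -21130$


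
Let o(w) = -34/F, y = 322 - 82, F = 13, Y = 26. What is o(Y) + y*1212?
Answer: 3781406/13 ≈ 2.9088e+5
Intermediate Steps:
y = 240
o(w) = -34/13
o(Y) + y*1212 = -34/13 + 240*1212 = -34/13 + 290880 = 3781406/13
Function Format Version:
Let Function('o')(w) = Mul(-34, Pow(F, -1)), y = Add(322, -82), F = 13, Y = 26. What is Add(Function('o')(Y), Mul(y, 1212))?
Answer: Rational(3781406, 13) ≈ 2.9088e+5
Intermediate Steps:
y = 240
Function('o')(w) = Rational(-34, 13) (Function('o')(w) = Mul(-34, Pow(13, -1)) = Mul(-34, Rational(1, 13)) = Rational(-34, 13))
Add(Function('o')(Y), Mul(y, 1212)) = Add(Rational(-34, 13), Mul(240, 1212)) = Add(Rational(-34, 13), 290880) = Rational(3781406, 13)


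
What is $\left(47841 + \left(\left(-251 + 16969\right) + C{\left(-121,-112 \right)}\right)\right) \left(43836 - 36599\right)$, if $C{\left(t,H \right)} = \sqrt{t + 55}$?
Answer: $467213483 + 7237 i \sqrt{66} \approx 4.6721 \cdot 10^{8} + 58794.0 i$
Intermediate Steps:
$C{\left(t,H \right)} = \sqrt{55 + t}$
$\left(47841 + \left(\left(-251 + 16969\right) + C{\left(-121,-112 \right)}\right)\right) \left(43836 - 36599\right) = \left(47841 + \left(\left(-251 + 16969\right) + \sqrt{55 - 121}\right)\right) \left(43836 - 36599\right) = \left(47841 + \left(16718 + \sqrt{-66}\right)\right) 7237 = \left(47841 + \left(16718 + i \sqrt{66}\right)\right) 7237 = \left(64559 + i \sqrt{66}\right) 7237 = 467213483 + 7237 i \sqrt{66}$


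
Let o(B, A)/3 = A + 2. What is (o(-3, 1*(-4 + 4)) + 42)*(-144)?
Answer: -6912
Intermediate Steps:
o(B, A) = 6 + 3*A (o(B, A) = 3*(A + 2) = 3*(2 + A) = 6 + 3*A)
(o(-3, 1*(-4 + 4)) + 42)*(-144) = ((6 + 3*(1*(-4 + 4))) + 42)*(-144) = ((6 + 3*(1*0)) + 42)*(-144) = ((6 + 3*0) + 42)*(-144) = ((6 + 0) + 42)*(-144) = (6 + 42)*(-144) = 48*(-144) = -6912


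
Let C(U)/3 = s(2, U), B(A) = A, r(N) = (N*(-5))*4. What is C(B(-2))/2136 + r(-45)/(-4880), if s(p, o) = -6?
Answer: -1047/5429 ≈ -0.19285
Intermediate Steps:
r(N) = -20*N (r(N) = -5*N*4 = -20*N)
C(U) = -18 (C(U) = 3*(-6) = -18)
C(B(-2))/2136 + r(-45)/(-4880) = -18/2136 - 20*(-45)/(-4880) = -18*1/2136 + 900*(-1/4880) = -3/356 - 45/244 = -1047/5429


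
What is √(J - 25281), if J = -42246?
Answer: 3*I*√7503 ≈ 259.86*I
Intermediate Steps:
√(J - 25281) = √(-42246 - 25281) = √(-67527) = 3*I*√7503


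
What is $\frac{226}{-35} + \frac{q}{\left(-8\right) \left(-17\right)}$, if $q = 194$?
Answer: $- \frac{11973}{2380} \approx -5.0307$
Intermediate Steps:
$\frac{226}{-35} + \frac{q}{\left(-8\right) \left(-17\right)} = \frac{226}{-35} + \frac{194}{\left(-8\right) \left(-17\right)} = 226 \left(- \frac{1}{35}\right) + \frac{194}{136} = - \frac{226}{35} + 194 \cdot \frac{1}{136} = - \frac{226}{35} + \frac{97}{68} = - \frac{11973}{2380}$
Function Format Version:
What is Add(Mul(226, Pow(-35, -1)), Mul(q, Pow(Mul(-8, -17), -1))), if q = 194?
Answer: Rational(-11973, 2380) ≈ -5.0307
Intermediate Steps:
Add(Mul(226, Pow(-35, -1)), Mul(q, Pow(Mul(-8, -17), -1))) = Add(Mul(226, Pow(-35, -1)), Mul(194, Pow(Mul(-8, -17), -1))) = Add(Mul(226, Rational(-1, 35)), Mul(194, Pow(136, -1))) = Add(Rational(-226, 35), Mul(194, Rational(1, 136))) = Add(Rational(-226, 35), Rational(97, 68)) = Rational(-11973, 2380)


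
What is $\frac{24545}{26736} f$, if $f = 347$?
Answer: $\frac{8517115}{26736} \approx 318.56$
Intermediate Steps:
$\frac{24545}{26736} f = \frac{24545}{26736} \cdot 347 = \frac{8517115}{26736}$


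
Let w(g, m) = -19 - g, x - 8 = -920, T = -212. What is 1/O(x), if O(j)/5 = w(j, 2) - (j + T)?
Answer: 1/10085 ≈ 9.9157e-5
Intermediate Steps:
x = -912 (x = 8 - 920 = -912)
O(j) = 965 - 10*j (O(j) = 5*((-19 - j) - (j - 212)) = 5*((-19 - j) - (-212 + j)) = 5*((-19 - j) + (212 - j)) = 5*(193 - 2*j) = 965 - 10*j)
1/O(x) = 1/(965 - 10*(-912)) = 1/(965 + 9120) = 1/10085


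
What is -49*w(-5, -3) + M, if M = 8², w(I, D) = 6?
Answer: -230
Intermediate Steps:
M = 64
-49*w(-5, -3) + M = -49*6 + 64 = -294 + 64 = -230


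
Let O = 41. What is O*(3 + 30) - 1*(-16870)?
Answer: 18223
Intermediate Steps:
O*(3 + 30) - 1*(-16870) = 41*(3 + 30) - 1*(-16870) = 41*33 + 16870 = 1353 + 16870 = 18223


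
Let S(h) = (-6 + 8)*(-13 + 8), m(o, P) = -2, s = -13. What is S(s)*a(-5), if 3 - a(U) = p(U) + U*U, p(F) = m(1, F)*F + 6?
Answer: 380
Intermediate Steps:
S(h) = -10 (S(h) = 2*(-5) = -10)
p(F) = 6 - 2*F (p(F) = -2*F + 6 = 6 - 2*F)
a(U) = -3 - U**2 + 2*U (a(U) = 3 - ((6 - 2*U) + U*U) = 3 - ((6 - 2*U) + U**2) = 3 - (6 + U**2 - 2*U) = 3 + (-6 - U**2 + 2*U) = -3 - U**2 + 2*U)
S(s)*a(-5) = -10*(-3 - 1*(-5)**2 + 2*(-5)) = -10*(-3 - 1*25 - 10) = -10*(-3 - 25 - 10) = -10*(-38) = 380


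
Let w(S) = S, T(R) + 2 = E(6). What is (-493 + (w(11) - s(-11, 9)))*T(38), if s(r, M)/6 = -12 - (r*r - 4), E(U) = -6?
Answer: -2336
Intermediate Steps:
T(R) = -8 (T(R) = -2 - 6 = -8)
s(r, M) = -48 - 6*r² (s(r, M) = 6*(-12 - (r*r - 4)) = 6*(-12 - (r² - 4)) = 6*(-12 - (-4 + r²)) = 6*(-12 + (4 - r²)) = 6*(-8 - r²) = -48 - 6*r²)
(-493 + (w(11) - s(-11, 9)))*T(38) = (-493 + (11 - (-48 - 6*(-11)²)))*(-8) = (-493 + (11 - (-48 - 6*121)))*(-8) = (-493 + (11 - (-48 - 726)))*(-8) = (-493 + (11 - 1*(-774)))*(-8) = (-493 + (11 + 774))*(-8) = (-493 + 785)*(-8) = 292*(-8) = -2336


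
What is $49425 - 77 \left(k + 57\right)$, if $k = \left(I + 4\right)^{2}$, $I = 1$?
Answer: $43111$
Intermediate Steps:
$k = 25$ ($k = \left(1 + 4\right)^{2} = 5^{2} = 25$)
$49425 - 77 \left(k + 57\right) = 49425 - 77 \left(25 + 57\right) = 49425 - 6314 = 43111$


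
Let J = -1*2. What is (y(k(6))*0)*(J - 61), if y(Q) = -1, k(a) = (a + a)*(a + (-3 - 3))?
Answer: 0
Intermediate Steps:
k(a) = 2*a*(-6 + a) (k(a) = (2*a)*(a - 6) = (2*a)*(-6 + a) = 2*a*(-6 + a))
J = -2
(y(k(6))*0)*(J - 61) = (-1*0)*(-2 - 61) = 0*(-63) = 0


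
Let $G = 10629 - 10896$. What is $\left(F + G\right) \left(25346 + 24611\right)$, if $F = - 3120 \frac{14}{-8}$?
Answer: $259426701$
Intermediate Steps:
$F = 5460$ ($F = - 3120 \cdot 14 \left(- \frac{1}{8}\right) = \left(-3120\right) \left(- \frac{7}{4}\right) = 5460$)
$G = -267$
$\left(F + G\right) \left(25346 + 24611\right) = \left(5460 - 267\right) \left(25346 + 24611\right) = 5193 \cdot 49957 = 259426701$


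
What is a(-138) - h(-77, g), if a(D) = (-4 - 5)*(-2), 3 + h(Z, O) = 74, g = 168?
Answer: -53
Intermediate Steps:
h(Z, O) = 71 (h(Z, O) = -3 + 74 = 71)
a(D) = 18 (a(D) = -9*(-2) = 18)
a(-138) - h(-77, g) = 18 - 1*71 = 18 - 71 = -53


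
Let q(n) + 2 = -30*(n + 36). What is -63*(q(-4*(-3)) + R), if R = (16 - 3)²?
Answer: 80199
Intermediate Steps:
q(n) = -1082 - 30*n (q(n) = -2 - 30*(n + 36) = -2 - 30*(36 + n) = -2 + (-1080 - 30*n) = -1082 - 30*n)
R = 169 (R = 13² = 169)
-63*(q(-4*(-3)) + R) = -63*((-1082 - (-120)*(-3)) + 169) = -63*((-1082 - 30*12) + 169) = -63*((-1082 - 360) + 169) = -63*(-1442 + 169) = -63*(-1273) = 80199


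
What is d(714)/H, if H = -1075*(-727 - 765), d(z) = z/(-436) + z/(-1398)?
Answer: -109123/81468496600 ≈ -1.3395e-6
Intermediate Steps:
d(z) = -917*z/304764 (d(z) = z*(-1/436) + z*(-1/1398) = -z/436 - z/1398 = -917*z/304764)
H = 1603900 (H = -1075*(-1492) = 1603900)
d(714)/H = -917/304764*714/1603900 = -109123/50794*1/1603900 = -109123/81468496600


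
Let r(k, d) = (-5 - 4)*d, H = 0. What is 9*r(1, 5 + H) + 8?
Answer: -397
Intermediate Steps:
r(k, d) = -9*d
9*r(1, 5 + H) + 8 = 9*(-9*(5 + 0)) + 8 = 9*(-9*5) + 8 = 9*(-45) + 8 = -405 + 8 = -397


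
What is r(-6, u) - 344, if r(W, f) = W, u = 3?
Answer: -350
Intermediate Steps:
r(-6, u) - 344 = -6 - 344 = -350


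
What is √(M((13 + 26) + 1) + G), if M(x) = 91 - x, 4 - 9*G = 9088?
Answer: 5*I*√345/3 ≈ 30.957*I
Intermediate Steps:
G = -3028/3 (G = 4/9 - ⅑*9088 = 4/9 - 9088/9 = -3028/3 ≈ -1009.3)
√(M((13 + 26) + 1) + G) = √((91 - ((13 + 26) + 1)) - 3028/3) = √((91 - (39 + 1)) - 3028/3) = √((91 - 1*40) - 3028/3) = √((91 - 40) - 3028/3) = √(51 - 3028/3) = √(-2875/3) = 5*I*√345/3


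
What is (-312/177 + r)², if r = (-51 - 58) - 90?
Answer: 140304025/3481 ≈ 40306.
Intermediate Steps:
r = -199 (r = -109 - 90 = -199)
(-312/177 + r)² = (-312/177 - 199)² = (-312*1/177 - 199)² = (-104/59 - 199)² = (-11845/59)² = 140304025/3481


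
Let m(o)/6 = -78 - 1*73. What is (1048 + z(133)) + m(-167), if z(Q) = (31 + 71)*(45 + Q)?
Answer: 18298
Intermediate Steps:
m(o) = -906 (m(o) = 6*(-78 - 1*73) = 6*(-78 - 73) = 6*(-151) = -906)
z(Q) = 4590 + 102*Q (z(Q) = 102*(45 + Q) = 4590 + 102*Q)
(1048 + z(133)) + m(-167) = (1048 + (4590 + 102*133)) - 906 = (1048 + (4590 + 13566)) - 906 = (1048 + 18156) - 906 = 19204 - 906 = 18298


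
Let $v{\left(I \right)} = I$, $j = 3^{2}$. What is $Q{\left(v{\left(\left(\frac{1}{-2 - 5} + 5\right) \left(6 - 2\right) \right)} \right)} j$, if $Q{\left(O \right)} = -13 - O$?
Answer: $- \frac{2043}{7} \approx -291.86$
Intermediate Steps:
$j = 9$
$Q{\left(v{\left(\left(\frac{1}{-2 - 5} + 5\right) \left(6 - 2\right) \right)} \right)} j = \left(-13 - \left(\frac{1}{-2 - 5} + 5\right) \left(6 - 2\right)\right) 9 = \left(-13 - \left(\frac{1}{-7} + 5\right) 4\right) 9 = \left(-13 - \left(- \frac{1}{7} + 5\right) 4\right) 9 = \left(-13 - \frac{34}{7} \cdot 4\right) 9 = \left(-13 - \frac{136}{7}\right) 9 = \left(- \frac{227}{7}\right) 9 = - \frac{2043}{7}$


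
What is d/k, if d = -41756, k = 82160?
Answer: -803/1580 ≈ -0.50823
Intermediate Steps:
d/k = -41756/82160 = -41756*1/82160 = -803/1580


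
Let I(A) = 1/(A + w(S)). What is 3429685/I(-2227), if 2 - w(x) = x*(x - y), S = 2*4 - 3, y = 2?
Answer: -7682494400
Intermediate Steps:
S = 5 (S = 8 - 3 = 5)
w(x) = 2 - x*(-2 + x) (w(x) = 2 - x*(x - 1*2) = 2 - x*(x - 2) = 2 - x*(-2 + x))
I(A) = 1/(-13 + A) (I(A) = 1/(A + (2 - 1*5² + 2*5)) = 1/(A + (2 - 1*25 + 10)) = 1/(A + (2 - 25 + 10)) = 1/(A - 13) = 1/(-13 + A))
3429685/I(-2227) = 3429685/(1/(-13 - 2227)) = 3429685/(1/(-2240)) = 3429685/(-1/2240) = 3429685*(-2240) = -7682494400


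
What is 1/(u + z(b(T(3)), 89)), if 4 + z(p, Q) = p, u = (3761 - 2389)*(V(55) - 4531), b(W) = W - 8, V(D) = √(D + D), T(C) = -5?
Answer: -6216549/38645274407161 - 1372*√110/38645274407161 ≈ -1.6123e-7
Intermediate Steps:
V(D) = √2*√D (V(D) = √(2*D) = √2*√D)
b(W) = -8 + W
u = -6216532 + 1372*√110 (u = (3761 - 2389)*(√2*√55 - 4531) = 1372*(√110 - 4531) = 1372*(-4531 + √110) = -6216532 + 1372*√110 ≈ -6.2021e+6)
z(p, Q) = -4 + p
1/(u + z(b(T(3)), 89)) = 1/((-6216532 + 1372*√110) + (-4 + (-8 - 5))) = 1/((-6216532 + 1372*√110) + (-4 - 13)) = 1/((-6216532 + 1372*√110) - 17) = 1/(-6216549 + 1372*√110)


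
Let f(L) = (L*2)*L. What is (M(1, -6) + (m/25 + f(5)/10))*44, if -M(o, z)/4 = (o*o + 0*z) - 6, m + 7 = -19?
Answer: 26356/25 ≈ 1054.2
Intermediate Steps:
m = -26 (m = -7 - 19 = -26)
f(L) = 2*L**2 (f(L) = (2*L)*L = 2*L**2)
M(o, z) = 24 - 4*o**2 (M(o, z) = -4*((o*o + 0*z) - 6) = -4*((o**2 + 0) - 6) = -4*(o**2 - 6) = -4*(-6 + o**2) = 24 - 4*o**2)
(M(1, -6) + (m/25 + f(5)/10))*44 = ((24 - 4*1**2) + (-26/25 + (2*5**2)/10))*44 = ((24 - 4*1) + (-26*1/25 + (2*25)*(1/10)))*44 = ((24 - 4) + (-26/25 + 50*(1/10)))*44 = (20 + (-26/25 + 5))*44 = (20 + 99/25)*44 = (599/25)*44 = 26356/25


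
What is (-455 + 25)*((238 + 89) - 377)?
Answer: 21500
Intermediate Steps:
(-455 + 25)*((238 + 89) - 377) = -430*(327 - 377) = -430*(-50) = 21500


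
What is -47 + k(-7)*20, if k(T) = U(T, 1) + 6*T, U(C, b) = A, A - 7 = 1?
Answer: -727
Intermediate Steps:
A = 8 (A = 7 + 1 = 8)
U(C, b) = 8
k(T) = 8 + 6*T
-47 + k(-7)*20 = -47 + (8 + 6*(-7))*20 = -47 + (8 - 42)*20 = -47 - 34*20 = -47 - 680 = -727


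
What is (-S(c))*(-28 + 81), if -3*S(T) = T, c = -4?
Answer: -212/3 ≈ -70.667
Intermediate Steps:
S(T) = -T/3
(-S(c))*(-28 + 81) = (-(-1)*(-4)/3)*(-28 + 81) = -1*4/3*53 = -4/3*53 = -212/3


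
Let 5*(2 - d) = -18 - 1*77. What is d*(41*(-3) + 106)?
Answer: -357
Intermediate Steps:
d = 21 (d = 2 - (-18 - 1*77)/5 = 2 - (-18 - 77)/5 = 2 - 1/5*(-95) = 2 + 19 = 21)
d*(41*(-3) + 106) = 21*(41*(-3) + 106) = 21*(-123 + 106) = 21*(-17) = -357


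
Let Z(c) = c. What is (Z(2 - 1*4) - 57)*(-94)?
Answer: 5546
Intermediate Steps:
(Z(2 - 1*4) - 57)*(-94) = ((2 - 1*4) - 57)*(-94) = ((2 - 4) - 57)*(-94) = (-2 - 57)*(-94) = -59*(-94) = 5546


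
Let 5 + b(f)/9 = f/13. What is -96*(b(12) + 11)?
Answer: 32064/13 ≈ 2466.5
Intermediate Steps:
b(f) = -45 + 9*f/13 (b(f) = -45 + 9*(f/13) = -45 + 9*f/13)
-96*(b(12) + 11) = -96*((-45 + (9/13)*12) + 11) = -96*((-45 + 108/13) + 11) = -96*(-477/13 + 11) = -96*(-334/13) = 32064/13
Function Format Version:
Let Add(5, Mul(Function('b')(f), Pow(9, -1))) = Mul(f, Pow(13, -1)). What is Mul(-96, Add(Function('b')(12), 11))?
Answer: Rational(32064, 13) ≈ 2466.5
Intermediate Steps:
Function('b')(f) = Add(-45, Mul(Rational(9, 13), f)) (Function('b')(f) = Add(-45, Mul(9, Mul(f, Pow(13, -1)))) = Add(-45, Mul(9, Mul(f, Rational(1, 13)))) = Add(-45, Mul(9, Mul(Rational(1, 13), f))) = Add(-45, Mul(Rational(9, 13), f)))
Mul(-96, Add(Function('b')(12), 11)) = Mul(-96, Add(Add(-45, Mul(Rational(9, 13), 12)), 11)) = Mul(-96, Add(Add(-45, Rational(108, 13)), 11)) = Mul(-96, Add(Rational(-477, 13), 11)) = Mul(-96, Rational(-334, 13)) = Rational(32064, 13)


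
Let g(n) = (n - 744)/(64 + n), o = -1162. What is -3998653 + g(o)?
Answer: -2195259544/549 ≈ -3.9987e+6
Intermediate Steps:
g(n) = (-744 + n)/(64 + n)
-3998653 + g(o) = -3998653 + (-744 - 1162)/(64 - 1162) = -3998653 - 1906/(-1098) = -3998653 - 1/1098*(-1906) = -3998653 + 953/549 = -2195259544/549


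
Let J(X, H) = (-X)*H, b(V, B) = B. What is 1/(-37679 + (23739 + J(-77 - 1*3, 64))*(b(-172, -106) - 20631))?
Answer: -1/598486762 ≈ -1.6709e-9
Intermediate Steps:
J(X, H) = -H*X
1/(-37679 + (23739 + J(-77 - 1*3, 64))*(b(-172, -106) - 20631)) = 1/(-37679 + (23739 - 1*64*(-77 - 1*3))*(-106 - 20631)) = 1/(-37679 + (23739 - 1*64*(-77 - 3))*(-20737)) = 1/(-37679 + (23739 - 1*64*(-80))*(-20737)) = 1/(-37679 + (23739 + 5120)*(-20737)) = 1/(-37679 + 28859*(-20737)) = 1/(-37679 - 598449083) = 1/(-598486762) = -1/598486762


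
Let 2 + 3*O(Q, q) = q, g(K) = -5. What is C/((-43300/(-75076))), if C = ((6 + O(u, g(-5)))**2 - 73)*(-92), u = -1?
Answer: 925536928/97425 ≈ 9500.0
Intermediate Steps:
O(Q, q) = -2/3 + q/3
C = 49312/9 (C = ((6 + (-2/3 + (1/3)*(-5)))**2 - 73)*(-92) = ((6 + (-2/3 - 5/3))**2 - 73)*(-92) = ((6 - 7/3)**2 - 73)*(-92) = ((11/3)**2 - 73)*(-92) = (121/9 - 73)*(-92) = -536/9*(-92) = 49312/9 ≈ 5479.1)
C/((-43300/(-75076))) = 49312/(9*((-43300/(-75076)))) = 49312/(9*((-43300*(-1/75076)))) = 49312/(9*(10825/18769)) = (49312/9)*(18769/10825) = 925536928/97425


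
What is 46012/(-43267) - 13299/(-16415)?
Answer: -524429/2070635 ≈ -0.25327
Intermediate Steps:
46012/(-43267) - 13299/(-16415) = 46012*(-1/43267) - 13299*(-1/16415) = -46012/43267 + 13299/16415 = -524429/2070635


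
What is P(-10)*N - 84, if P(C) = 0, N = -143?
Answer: -84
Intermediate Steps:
P(-10)*N - 84 = 0*(-143) - 84 = 0 - 84 = -84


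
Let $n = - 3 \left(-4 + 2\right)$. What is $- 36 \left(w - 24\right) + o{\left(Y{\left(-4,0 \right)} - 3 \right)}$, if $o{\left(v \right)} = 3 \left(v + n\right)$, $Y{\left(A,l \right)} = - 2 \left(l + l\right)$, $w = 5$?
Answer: $693$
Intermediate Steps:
$n = 6$ ($n = \left(-3\right) \left(-2\right) = 6$)
$Y{\left(A,l \right)} = - 4 l$ ($Y{\left(A,l \right)} = - 2 \cdot 2 l = - 4 l$)
$o{\left(v \right)} = 18 + 3 v$ ($o{\left(v \right)} = 3 \left(v + 6\right) = 3 \left(6 + v\right) = 18 + 3 v$)
$- 36 \left(w - 24\right) + o{\left(Y{\left(-4,0 \right)} - 3 \right)} = - 36 \left(5 - 24\right) + \left(18 + 3 \left(\left(-4\right) 0 - 3\right)\right) = \left(-36\right) \left(-19\right) + \left(18 + 3 \left(0 - 3\right)\right) = 684 + \left(18 + 3 \left(-3\right)\right) = 684 + \left(18 - 9\right) = 684 + 9 = 693$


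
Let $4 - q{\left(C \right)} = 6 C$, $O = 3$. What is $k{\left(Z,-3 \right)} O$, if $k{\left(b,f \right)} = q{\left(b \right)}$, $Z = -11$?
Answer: $210$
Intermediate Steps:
$q{\left(C \right)} = 4 - 6 C$
$k{\left(b,f \right)} = 4 - 6 b$
$k{\left(Z,-3 \right)} O = \left(4 - -66\right) 3 = \left(4 + 66\right) 3 = 70 \cdot 3 = 210$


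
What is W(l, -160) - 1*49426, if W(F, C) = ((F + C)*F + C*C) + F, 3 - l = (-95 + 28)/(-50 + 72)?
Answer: -11979329/484 ≈ -24751.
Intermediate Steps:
l = 133/22 (l = 3 - (-95 + 28)/(-50 + 72) = 3 - (-67)/22 = 3 - 1*(-67/22) = 3 + 67/22 = 133/22 ≈ 6.0455)
W(F, C) = F + C² + F*(C + F) (W(F, C) = ((C + F)*F + C²) + F = (F*(C + F) + C²) + F = (C² + F*(C + F)) + F = F + C² + F*(C + F))
W(l, -160) - 1*49426 = (133/22 + (-160)² + (133/22)² - 160*133/22) - 1*49426 = (133/22 + 25600 + 17689/484 - 10640/11) - 49426 = 11942855/484 - 49426 = -11979329/484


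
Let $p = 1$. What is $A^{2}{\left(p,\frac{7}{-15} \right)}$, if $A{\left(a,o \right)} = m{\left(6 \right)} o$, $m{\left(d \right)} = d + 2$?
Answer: $\frac{3136}{225} \approx 13.938$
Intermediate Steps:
$m{\left(d \right)} = 2 + d$
$A{\left(a,o \right)} = 8 o$ ($A{\left(a,o \right)} = \left(2 + 6\right) o = 8 o$)
$A^{2}{\left(p,\frac{7}{-15} \right)} = \left(8 \frac{7}{-15}\right)^{2} = \left(8 \cdot 7 \left(- \frac{1}{15}\right)\right)^{2} = \left(8 \left(- \frac{7}{15}\right)\right)^{2} = \left(- \frac{56}{15}\right)^{2} = \frac{3136}{225}$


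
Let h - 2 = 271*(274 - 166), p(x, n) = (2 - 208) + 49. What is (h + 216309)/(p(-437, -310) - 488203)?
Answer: -245579/488360 ≈ -0.50286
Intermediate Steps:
p(x, n) = -157 (p(x, n) = -206 + 49 = -157)
h = 29270 (h = 2 + 271*(274 - 166) = 2 + 271*108 = 2 + 29268 = 29270)
(h + 216309)/(p(-437, -310) - 488203) = (29270 + 216309)/(-157 - 488203) = 245579/(-488360) = 245579*(-1/488360) = -245579/488360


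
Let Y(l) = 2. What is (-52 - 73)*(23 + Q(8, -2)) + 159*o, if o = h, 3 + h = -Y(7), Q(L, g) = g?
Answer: -3420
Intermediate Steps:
h = -5 (h = -3 - 1*2 = -3 - 2 = -5)
o = -5
(-52 - 73)*(23 + Q(8, -2)) + 159*o = (-52 - 73)*(23 - 2) + 159*(-5) = -125*21 - 795 = -2625 - 795 = -3420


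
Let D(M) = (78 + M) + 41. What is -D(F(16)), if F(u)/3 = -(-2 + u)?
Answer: -77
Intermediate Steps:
F(u) = 6 - 3*u (F(u) = 3*(-(-2 + u)) = 3*(2 - u) = 6 - 3*u)
D(M) = 119 + M
-D(F(16)) = -(119 + (6 - 3*16)) = -(119 + (6 - 48)) = -(119 - 42) = -1*77 = -77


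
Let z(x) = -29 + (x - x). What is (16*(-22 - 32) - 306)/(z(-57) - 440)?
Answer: 1170/469 ≈ 2.4947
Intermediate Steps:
z(x) = -29 (z(x) = -29 + 0 = -29)
(16*(-22 - 32) - 306)/(z(-57) - 440) = (16*(-22 - 32) - 306)/(-29 - 440) = (16*(-54) - 306)/(-469) = (-864 - 306)*(-1/469) = -1170*(-1/469) = 1170/469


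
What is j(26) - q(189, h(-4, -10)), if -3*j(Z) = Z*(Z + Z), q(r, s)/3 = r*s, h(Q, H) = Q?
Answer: 5452/3 ≈ 1817.3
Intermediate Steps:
q(r, s) = 3*r*s (q(r, s) = 3*(r*s) = 3*r*s)
j(Z) = -2*Z**2/3 (j(Z) = -Z*(Z + Z)/3 = -Z*2*Z/3 = -2*Z**2/3)
j(26) - q(189, h(-4, -10)) = -2/3*26**2 - 3*189*(-4) = -2/3*676 - 1*(-2268) = -1352/3 + 2268 = 5452/3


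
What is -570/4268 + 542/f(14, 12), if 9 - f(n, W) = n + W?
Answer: -1161473/36278 ≈ -32.016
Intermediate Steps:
f(n, W) = 9 - W - n (f(n, W) = 9 - (n + W) = 9 - (W + n) = 9 + (-W - n) = 9 - W - n)
-570/4268 + 542/f(14, 12) = -570/4268 + 542/(9 - 1*12 - 1*14) = -570*1/4268 + 542/(9 - 12 - 14) = -285/2134 + 542/(-17) = -285/2134 + 542*(-1/17) = -285/2134 - 542/17 = -1161473/36278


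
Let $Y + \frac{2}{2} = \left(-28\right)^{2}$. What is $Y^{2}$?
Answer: $613089$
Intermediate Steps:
$Y = 783$ ($Y = -1 + \left(-28\right)^{2} = -1 + 784 = 783$)
$Y^{2} = 783^{2} = 613089$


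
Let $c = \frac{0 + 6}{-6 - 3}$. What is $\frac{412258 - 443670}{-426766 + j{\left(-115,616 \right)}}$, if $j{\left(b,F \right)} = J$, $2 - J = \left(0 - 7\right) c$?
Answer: $\frac{47118}{640153} \approx 0.073604$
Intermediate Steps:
$c = - \frac{2}{3}$ ($c = \frac{6}{-9} = 6 \left(- \frac{1}{9}\right) = - \frac{2}{3} \approx -0.66667$)
$J = - \frac{8}{3}$ ($J = 2 - \left(0 - 7\right) \left(- \frac{2}{3}\right) = 2 - \left(-7\right) \left(- \frac{2}{3}\right) = 2 - \frac{14}{3} = - \frac{8}{3} \approx -2.6667$)
$j{\left(b,F \right)} = - \frac{8}{3}$
$\frac{412258 - 443670}{-426766 + j{\left(-115,616 \right)}} = \frac{412258 - 443670}{-426766 - \frac{8}{3}} = - \frac{31412}{- \frac{1280306}{3}} = \left(-31412\right) \left(- \frac{3}{1280306}\right) = \frac{47118}{640153}$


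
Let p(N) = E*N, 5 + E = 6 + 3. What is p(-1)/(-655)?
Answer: 4/655 ≈ 0.0061069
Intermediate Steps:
E = 4 (E = -5 + (6 + 3) = -5 + 9 = 4)
p(N) = 4*N
p(-1)/(-655) = (4*(-1))/(-655) = -4*(-1/655) = 4/655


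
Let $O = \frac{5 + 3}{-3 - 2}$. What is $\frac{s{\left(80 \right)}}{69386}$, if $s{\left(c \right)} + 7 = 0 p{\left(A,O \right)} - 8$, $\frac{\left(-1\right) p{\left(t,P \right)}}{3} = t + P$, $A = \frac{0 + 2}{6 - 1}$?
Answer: $- \frac{15}{69386} \approx -0.00021618$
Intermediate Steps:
$A = \frac{2}{5} \approx 0.4$
$O = - \frac{8}{5}$ ($O = \frac{8}{-5} = 8 \left(- \frac{1}{5}\right) = - \frac{8}{5} \approx -1.6$)
$p{\left(t,P \right)} = - 3 P - 3 t$ ($p{\left(t,P \right)} = - 3 \left(t + P\right) = - 3 \left(P + t\right) = - 3 P - 3 t$)
$s{\left(c \right)} = -15$ ($s{\left(c \right)} = -7 - \left(8 + 0 \left(\left(-3\right) \left(- \frac{8}{5}\right) - \frac{6}{5}\right)\right) = -7 - \left(8 + 0 \left(\frac{24}{5} - \frac{6}{5}\right)\right) = -7 + \left(0 \cdot \frac{18}{5} - 8\right) = -7 + \left(0 - 8\right) = -7 - 8 = -15$)
$\frac{s{\left(80 \right)}}{69386} = - \frac{15}{69386}$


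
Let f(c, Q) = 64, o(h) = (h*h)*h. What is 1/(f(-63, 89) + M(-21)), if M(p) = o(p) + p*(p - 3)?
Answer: -1/8693 ≈ -0.00011504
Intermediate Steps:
o(h) = h**3 (o(h) = h**2*h = h**3)
M(p) = p**3 + p*(-3 + p) (M(p) = p**3 + p*(p - 3) = p**3 + p*(-3 + p))
1/(f(-63, 89) + M(-21)) = 1/(64 - 21*(-3 - 21 + (-21)**2)) = 1/(64 - 21*(-3 - 21 + 441)) = 1/(64 - 21*417) = 1/(64 - 8757) = 1/(-8693) = -1/8693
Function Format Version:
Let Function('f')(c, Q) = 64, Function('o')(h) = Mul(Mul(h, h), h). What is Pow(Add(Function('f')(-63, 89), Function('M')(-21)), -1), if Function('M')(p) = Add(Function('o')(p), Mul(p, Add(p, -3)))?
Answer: Rational(-1, 8693) ≈ -0.00011504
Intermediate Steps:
Function('o')(h) = Pow(h, 3) (Function('o')(h) = Mul(Pow(h, 2), h) = Pow(h, 3))
Function('M')(p) = Add(Pow(p, 3), Mul(p, Add(-3, p))) (Function('M')(p) = Add(Pow(p, 3), Mul(p, Add(p, -3))) = Add(Pow(p, 3), Mul(p, Add(-3, p))))
Pow(Add(Function('f')(-63, 89), Function('M')(-21)), -1) = Pow(Add(64, Mul(-21, Add(-3, -21, Pow(-21, 2)))), -1) = Pow(Add(64, Mul(-21, Add(-3, -21, 441))), -1) = Pow(Add(64, Mul(-21, 417)), -1) = Pow(Add(64, -8757), -1) = Pow(-8693, -1) = Rational(-1, 8693)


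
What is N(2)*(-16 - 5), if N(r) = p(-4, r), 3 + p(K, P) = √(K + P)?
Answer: 63 - 21*I*√2 ≈ 63.0 - 29.698*I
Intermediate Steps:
p(K, P) = -3 + √(K + P)
N(r) = -3 + √(-4 + r)
N(2)*(-16 - 5) = (-3 + √(-4 + 2))*(-16 - 5) = (-3 + √(-2))*(-21) = (-3 + I*√2)*(-21) = 63 - 21*I*√2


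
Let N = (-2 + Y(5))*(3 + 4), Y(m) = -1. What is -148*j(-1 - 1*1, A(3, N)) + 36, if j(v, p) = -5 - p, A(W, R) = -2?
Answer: 480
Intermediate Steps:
N = -21 (N = (-2 - 1)*(3 + 4) = -3*7 = -21)
-148*j(-1 - 1*1, A(3, N)) + 36 = -148*(-5 - 1*(-2)) + 36 = -148*(-5 + 2) + 36 = -148*(-3) + 36 = 444 + 36 = 480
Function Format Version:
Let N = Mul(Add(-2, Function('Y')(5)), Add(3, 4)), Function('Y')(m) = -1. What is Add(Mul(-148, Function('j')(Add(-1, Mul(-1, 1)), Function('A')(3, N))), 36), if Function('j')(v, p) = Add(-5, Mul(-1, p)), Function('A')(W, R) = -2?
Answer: 480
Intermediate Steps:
N = -21 (N = Mul(Add(-2, -1), Add(3, 4)) = Mul(-3, 7) = -21)
Add(Mul(-148, Function('j')(Add(-1, Mul(-1, 1)), Function('A')(3, N))), 36) = Add(Mul(-148, Add(-5, Mul(-1, -2))), 36) = Add(Mul(-148, Add(-5, 2)), 36) = Add(Mul(-148, -3), 36) = Add(444, 36) = 480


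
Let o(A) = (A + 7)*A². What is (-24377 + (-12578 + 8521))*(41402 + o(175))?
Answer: -159661231968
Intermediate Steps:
o(A) = A²*(7 + A) (o(A) = (7 + A)*A² = A²*(7 + A))
(-24377 + (-12578 + 8521))*(41402 + o(175)) = (-24377 + (-12578 + 8521))*(41402 + 175²*(7 + 175)) = (-24377 - 4057)*(41402 + 30625*182) = -28434*(41402 + 5573750) = -28434*5615152 = -159661231968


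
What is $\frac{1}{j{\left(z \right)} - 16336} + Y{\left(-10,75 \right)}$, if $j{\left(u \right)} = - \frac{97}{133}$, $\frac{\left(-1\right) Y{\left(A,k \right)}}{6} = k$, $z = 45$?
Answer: $- \frac{977753383}{2172785} \approx -450.0$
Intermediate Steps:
$Y{\left(A,k \right)} = - 6 k$
$j{\left(u \right)} = - \frac{97}{133}$ ($j{\left(u \right)} = \left(-97\right) \frac{1}{133} = - \frac{97}{133}$)
$\frac{1}{j{\left(z \right)} - 16336} + Y{\left(-10,75 \right)} = \frac{1}{- \frac{97}{133} - 16336} - 450 = \frac{1}{- \frac{2172785}{133}} - 450 = - \frac{133}{2172785} - 450 = - \frac{977753383}{2172785}$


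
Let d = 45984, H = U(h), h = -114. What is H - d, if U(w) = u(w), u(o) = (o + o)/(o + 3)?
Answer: -1701332/37 ≈ -45982.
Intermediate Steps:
u(o) = 2*o/(3 + o) (u(o) = (2*o)/(3 + o) = 2*o/(3 + o))
U(w) = 2*w/(3 + w)
H = 76/37 (H = 2*(-114)/(3 - 114) = 2*(-114)/(-111) = 2*(-114)*(-1/111) = 76/37 ≈ 2.0541)
H - d = 76/37 - 1*45984 = 76/37 - 45984 = -1701332/37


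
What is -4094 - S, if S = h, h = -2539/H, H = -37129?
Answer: -152008665/37129 ≈ -4094.1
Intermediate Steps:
h = 2539/37129 (h = -2539/(-37129) = -2539*(-1/37129) = 2539/37129 ≈ 0.068383)
S = 2539/37129 ≈ 0.068383
-4094 - S = -4094 - 1*2539/37129 = -4094 - 2539/37129 = -152008665/37129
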